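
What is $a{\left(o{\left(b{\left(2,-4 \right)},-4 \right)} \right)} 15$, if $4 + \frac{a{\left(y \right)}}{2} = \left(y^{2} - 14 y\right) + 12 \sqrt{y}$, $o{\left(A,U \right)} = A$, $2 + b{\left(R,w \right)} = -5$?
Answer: $4290 + 360 i \sqrt{7} \approx 4290.0 + 952.47 i$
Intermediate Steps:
$b{\left(R,w \right)} = -7$ ($b{\left(R,w \right)} = -2 - 5 = -7$)
$a{\left(y \right)} = -8 - 28 y + 2 y^{2} + 24 \sqrt{y}$ ($a{\left(y \right)} = -8 + 2 \left(\left(y^{2} - 14 y\right) + 12 \sqrt{y}\right) = -8 + 2 \left(y^{2} - 14 y + 12 \sqrt{y}\right) = -8 + \left(- 28 y + 2 y^{2} + 24 \sqrt{y}\right) = -8 - 28 y + 2 y^{2} + 24 \sqrt{y}$)
$a{\left(o{\left(b{\left(2,-4 \right)},-4 \right)} \right)} 15 = \left(-8 - -196 + 2 \left(-7\right)^{2} + 24 \sqrt{-7}\right) 15 = \left(-8 + 196 + 2 \cdot 49 + 24 i \sqrt{7}\right) 15 = \left(-8 + 196 + 98 + 24 i \sqrt{7}\right) 15 = \left(286 + 24 i \sqrt{7}\right) 15 = 4290 + 360 i \sqrt{7}$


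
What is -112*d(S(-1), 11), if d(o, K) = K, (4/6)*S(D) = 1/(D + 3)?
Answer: -1232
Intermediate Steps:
S(D) = 3/(2*(3 + D)) (S(D) = 3/(2*(D + 3)) = 3/(2*(3 + D)))
-112*d(S(-1), 11) = -112*11 = -1232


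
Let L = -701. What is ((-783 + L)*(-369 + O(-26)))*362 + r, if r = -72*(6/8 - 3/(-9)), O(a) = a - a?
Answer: 198229674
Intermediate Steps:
O(a) = 0
r = -78 (r = -72*(6*(1/8) - 3*(-1/9)) = -72*(3/4 + 1/3) = -72*13/12 = -78)
((-783 + L)*(-369 + O(-26)))*362 + r = ((-783 - 701)*(-369 + 0))*362 - 78 = -1484*(-369)*362 - 78 = 547596*362 - 78 = 198229752 - 78 = 198229674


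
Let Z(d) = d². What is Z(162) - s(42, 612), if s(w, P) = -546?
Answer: 26790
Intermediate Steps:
Z(162) - s(42, 612) = 162² - 1*(-546) = 26244 + 546 = 26790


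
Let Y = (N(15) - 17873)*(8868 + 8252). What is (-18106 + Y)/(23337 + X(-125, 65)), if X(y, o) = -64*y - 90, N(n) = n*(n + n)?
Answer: -298299866/31247 ≈ -9546.5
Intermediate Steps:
N(n) = 2*n² (N(n) = n*(2*n) = 2*n²)
X(y, o) = -90 - 64*y
Y = -298281760 (Y = (2*15² - 17873)*(8868 + 8252) = (2*225 - 17873)*17120 = (450 - 17873)*17120 = -17423*17120 = -298281760)
(-18106 + Y)/(23337 + X(-125, 65)) = (-18106 - 298281760)/(23337 + (-90 - 64*(-125))) = -298299866/(23337 + (-90 + 8000)) = -298299866/(23337 + 7910) = -298299866/31247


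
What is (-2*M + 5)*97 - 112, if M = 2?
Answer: -15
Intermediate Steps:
(-2*M + 5)*97 - 112 = (-2*2 + 5)*97 - 112 = (-4 + 5)*97 - 112 = 1*97 - 112 = 97 - 112 = -15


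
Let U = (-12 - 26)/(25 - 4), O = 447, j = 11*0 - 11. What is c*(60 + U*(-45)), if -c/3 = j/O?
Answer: 10890/1043 ≈ 10.441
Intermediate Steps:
j = -11 (j = 0 - 11 = -11)
c = 11/149 (c = -(-33)/447 = -3*(-11/447) = 11/149 ≈ 0.073825)
U = -38/21 ≈ -1.8095
c*(60 + U*(-45)) = 11*(60 - 38/21*(-45))/149 = 11*(60 + 570/7)/149 = (11/149)*(990/7) = 10890/1043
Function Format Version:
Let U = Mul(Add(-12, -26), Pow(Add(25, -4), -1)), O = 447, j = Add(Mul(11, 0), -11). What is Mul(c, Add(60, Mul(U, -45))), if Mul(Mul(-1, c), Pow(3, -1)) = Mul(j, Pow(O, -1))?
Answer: Rational(10890, 1043) ≈ 10.441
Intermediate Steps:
j = -11 (j = Add(0, -11) = -11)
c = Rational(11, 149) (c = Mul(-3, Mul(-11, Pow(447, -1))) = Mul(-3, Mul(-11, Rational(1, 447))) = Mul(-3, Rational(-11, 447)) = Rational(11, 149) ≈ 0.073825)
U = Rational(-38, 21) (U = Mul(-38, Pow(21, -1)) = Mul(-38, Rational(1, 21)) = Rational(-38, 21) ≈ -1.8095)
Mul(c, Add(60, Mul(U, -45))) = Mul(Rational(11, 149), Add(60, Mul(Rational(-38, 21), -45))) = Mul(Rational(11, 149), Add(60, Rational(570, 7))) = Mul(Rational(11, 149), Rational(990, 7)) = Rational(10890, 1043)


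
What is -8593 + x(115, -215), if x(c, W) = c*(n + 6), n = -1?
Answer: -8018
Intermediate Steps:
x(c, W) = 5*c (x(c, W) = c*(-1 + 6) = c*5 = 5*c)
-8593 + x(115, -215) = -8593 + 5*115 = -8593 + 575 = -8018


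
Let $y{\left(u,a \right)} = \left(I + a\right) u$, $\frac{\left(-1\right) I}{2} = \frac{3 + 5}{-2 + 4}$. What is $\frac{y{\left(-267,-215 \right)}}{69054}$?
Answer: $\frac{19847}{23018} \approx 0.86224$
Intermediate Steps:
$I = -8$ ($I = - 2 \frac{3 + 5}{-2 + 4} = - 2 \cdot \frac{8}{2} = - 2 \cdot 8 \cdot \frac{1}{2} = \left(-2\right) 4 = -8$)
$y{\left(u,a \right)} = u \left(-8 + a\right)$ ($y{\left(u,a \right)} = \left(-8 + a\right) u = u \left(-8 + a\right)$)
$\frac{y{\left(-267,-215 \right)}}{69054} = \frac{\left(-267\right) \left(-8 - 215\right)}{69054} = \left(-267\right) \left(-223\right) \frac{1}{69054} = 59541 \cdot \frac{1}{69054} = \frac{19847}{23018}$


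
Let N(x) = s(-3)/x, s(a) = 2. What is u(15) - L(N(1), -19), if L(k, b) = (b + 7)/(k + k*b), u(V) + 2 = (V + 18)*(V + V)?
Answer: 2963/3 ≈ 987.67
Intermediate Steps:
u(V) = -2 + 2*V*(18 + V) (u(V) = -2 + (V + 18)*(V + V) = -2 + (18 + V)*(2*V) = -2 + 2*V*(18 + V))
N(x) = 2/x
L(k, b) = (7 + b)/(k + b*k)
u(15) - L(N(1), -19) = (-2 + 2*15**2 + 36*15) - (7 - 19)/((2/1)*(1 - 19)) = (-2 + 2*225 + 540) - (-12)/((2*1)*(-18)) = (-2 + 450 + 540) - (-1)*(-12)/(2*18) = 988 - (-1)*(-12)/(2*18) = 988 - 1*1/3 = 988 - 1/3 = 2963/3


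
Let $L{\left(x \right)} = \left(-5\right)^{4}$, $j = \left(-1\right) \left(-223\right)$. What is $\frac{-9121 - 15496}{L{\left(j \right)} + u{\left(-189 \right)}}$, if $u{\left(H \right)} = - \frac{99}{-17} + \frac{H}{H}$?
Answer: $- \frac{418489}{10741} \approx -38.962$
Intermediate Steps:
$j = 223$
$L{\left(x \right)} = 625$
$u{\left(H \right)} = \frac{116}{17}$ ($u{\left(H \right)} = \left(-99\right) \left(- \frac{1}{17}\right) + 1 = \frac{99}{17} + 1 = \frac{116}{17}$)
$\frac{-9121 - 15496}{L{\left(j \right)} + u{\left(-189 \right)}} = \frac{-9121 - 15496}{625 + \frac{116}{17}} = - \frac{24617}{\frac{10741}{17}} = \left(-24617\right) \frac{17}{10741} = - \frac{418489}{10741}$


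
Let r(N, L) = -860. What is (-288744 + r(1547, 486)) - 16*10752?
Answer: -461636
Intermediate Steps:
(-288744 + r(1547, 486)) - 16*10752 = (-288744 - 860) - 16*10752 = -289604 - 172032 = -461636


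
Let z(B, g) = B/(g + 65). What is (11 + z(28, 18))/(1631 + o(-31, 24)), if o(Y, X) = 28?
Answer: 941/137697 ≈ 0.0068338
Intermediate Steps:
z(B, g) = B/(65 + g)
(11 + z(28, 18))/(1631 + o(-31, 24)) = (11 + 28/(65 + 18))/(1631 + 28) = (11 + 28/83)/1659 = (11 + 28*(1/83))*(1/1659) = (11 + 28/83)*(1/1659) = (941/83)*(1/1659) = 941/137697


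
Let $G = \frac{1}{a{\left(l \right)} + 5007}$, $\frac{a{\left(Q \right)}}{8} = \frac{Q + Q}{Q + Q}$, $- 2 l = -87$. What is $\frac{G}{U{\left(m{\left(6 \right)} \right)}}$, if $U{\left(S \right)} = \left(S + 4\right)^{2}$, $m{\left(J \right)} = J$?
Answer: $\frac{1}{501500} \approx 1.994 \cdot 10^{-6}$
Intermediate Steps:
$l = \frac{87}{2}$ ($l = \left(- \frac{1}{2}\right) \left(-87\right) = \frac{87}{2} \approx 43.5$)
$U{\left(S \right)} = \left(4 + S\right)^{2}$
$a{\left(Q \right)} = 8$ ($a{\left(Q \right)} = 8 \frac{Q + Q}{Q + Q} = 8 \frac{2 Q}{2 Q} = 8 \cdot 2 Q \frac{1}{2 Q} = 8 \cdot 1 = 8$)
$G = \frac{1}{5015}$ ($G = \frac{1}{8 + 5007} = \frac{1}{5015} \approx 0.0001994$)
$\frac{G}{U{\left(m{\left(6 \right)} \right)}} = \frac{1}{5015 \left(4 + 6\right)^{2}} = \frac{1}{5015 \cdot 10^{2}} = \frac{1}{5015 \cdot 100} = \frac{1}{5015} \cdot \frac{1}{100} = \frac{1}{501500}$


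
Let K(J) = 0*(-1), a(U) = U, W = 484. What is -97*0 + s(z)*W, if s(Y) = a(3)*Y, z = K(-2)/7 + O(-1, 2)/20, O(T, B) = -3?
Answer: -1089/5 ≈ -217.80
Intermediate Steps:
K(J) = 0
z = -3/20 (z = 0/7 - 3/20 = 0*(⅐) - 3*1/20 = 0 - 3/20 = -3/20 ≈ -0.15000)
s(Y) = 3*Y
-97*0 + s(z)*W = -97*0 + (3*(-3/20))*484 = 0 - 9/20*484 = 0 - 1089/5 = -1089/5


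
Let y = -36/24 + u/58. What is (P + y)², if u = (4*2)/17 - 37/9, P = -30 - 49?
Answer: 127775506849/19686969 ≈ 6490.4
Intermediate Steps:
P = -79
u = -557/153 (u = 8*(1/17) - 37*⅑ = 8/17 - 37/9 = -557/153 ≈ -3.6405)
y = -6934/4437 (y = -36/24 - 557/153/58 = -36*1/24 - 557/153*1/58 = -3/2 - 557/8874 = -6934/4437 ≈ -1.5628)
(P + y)² = (-79 - 6934/4437)² = (-357457/4437)² = 127775506849/19686969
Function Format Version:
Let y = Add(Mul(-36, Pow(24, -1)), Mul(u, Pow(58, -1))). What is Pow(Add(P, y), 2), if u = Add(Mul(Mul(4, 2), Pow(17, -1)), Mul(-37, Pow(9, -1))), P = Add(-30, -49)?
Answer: Rational(127775506849, 19686969) ≈ 6490.4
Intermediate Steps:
P = -79
u = Rational(-557, 153) (u = Add(Mul(8, Rational(1, 17)), Mul(-37, Rational(1, 9))) = Add(Rational(8, 17), Rational(-37, 9)) = Rational(-557, 153) ≈ -3.6405)
y = Rational(-6934, 4437) (y = Add(Mul(-36, Pow(24, -1)), Mul(Rational(-557, 153), Pow(58, -1))) = Add(Mul(-36, Rational(1, 24)), Mul(Rational(-557, 153), Rational(1, 58))) = Add(Rational(-3, 2), Rational(-557, 8874)) = Rational(-6934, 4437) ≈ -1.5628)
Pow(Add(P, y), 2) = Pow(Add(-79, Rational(-6934, 4437)), 2) = Pow(Rational(-357457, 4437), 2) = Rational(127775506849, 19686969)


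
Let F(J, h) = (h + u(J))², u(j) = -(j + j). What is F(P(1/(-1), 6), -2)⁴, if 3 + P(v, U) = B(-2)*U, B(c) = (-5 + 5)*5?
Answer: 65536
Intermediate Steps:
B(c) = 0 (B(c) = 0*5 = 0)
u(j) = -2*j
P(v, U) = -3 (P(v, U) = -3 + 0*U = -3 + 0 = -3)
F(J, h) = (h - 2*J)²
F(P(1/(-1), 6), -2)⁴ = ((-1*(-2) + 2*(-3))²)⁴ = ((2 - 6)²)⁴ = ((-4)²)⁴ = 16⁴ = 65536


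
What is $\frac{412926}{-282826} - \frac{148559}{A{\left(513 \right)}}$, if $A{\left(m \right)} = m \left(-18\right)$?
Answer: $\frac{19101694525}{1305807642} \approx 14.628$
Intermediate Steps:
$A{\left(m \right)} = - 18 m$
$\frac{412926}{-282826} - \frac{148559}{A{\left(513 \right)}} = \frac{412926}{-282826} - \frac{148559}{\left(-18\right) 513} = 412926 \left(- \frac{1}{282826}\right) - \frac{148559}{-9234} = - \frac{206463}{141413} - - \frac{148559}{9234} = - \frac{206463}{141413} + \frac{148559}{9234} = \frac{19101694525}{1305807642}$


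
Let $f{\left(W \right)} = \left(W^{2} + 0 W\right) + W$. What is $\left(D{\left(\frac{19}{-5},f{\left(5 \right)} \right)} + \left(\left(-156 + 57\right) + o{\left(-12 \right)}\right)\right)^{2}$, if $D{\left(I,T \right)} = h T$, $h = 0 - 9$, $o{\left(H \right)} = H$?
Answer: $145161$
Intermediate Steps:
$f{\left(W \right)} = W + W^{2}$ ($f{\left(W \right)} = \left(W^{2} + 0\right) + W = W^{2} + W = W + W^{2}$)
$h = -9$
$D{\left(I,T \right)} = - 9 T$
$\left(D{\left(\frac{19}{-5},f{\left(5 \right)} \right)} + \left(\left(-156 + 57\right) + o{\left(-12 \right)}\right)\right)^{2} = \left(- 9 \cdot 5 \left(1 + 5\right) + \left(\left(-156 + 57\right) - 12\right)\right)^{2} = \left(- 9 \cdot 5 \cdot 6 - 111\right)^{2} = \left(\left(-9\right) 30 - 111\right)^{2} = \left(-270 - 111\right)^{2} = \left(-381\right)^{2} = 145161$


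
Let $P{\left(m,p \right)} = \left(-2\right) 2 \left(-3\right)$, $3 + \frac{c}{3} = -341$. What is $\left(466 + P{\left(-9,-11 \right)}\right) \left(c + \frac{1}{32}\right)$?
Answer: $- \frac{7892497}{16} \approx -4.9328 \cdot 10^{5}$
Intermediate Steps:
$c = -1032$ ($c = -9 + 3 \left(-341\right) = -9 - 1023 = -1032$)
$P{\left(m,p \right)} = 12$ ($P{\left(m,p \right)} = \left(-4\right) \left(-3\right) = 12$)
$\left(466 + P{\left(-9,-11 \right)}\right) \left(c + \frac{1}{32}\right) = \left(466 + 12\right) \left(-1032 + \frac{1}{32}\right) = 478 \left(-1032 + \frac{1}{32}\right) = 478 \left(- \frac{33023}{32}\right) = - \frac{7892497}{16}$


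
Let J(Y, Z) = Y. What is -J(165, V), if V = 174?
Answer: -165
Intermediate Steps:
-J(165, V) = -1*165 = -165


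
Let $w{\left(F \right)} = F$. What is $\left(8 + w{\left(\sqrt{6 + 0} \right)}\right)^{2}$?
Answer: $\left(8 + \sqrt{6}\right)^{2} \approx 109.19$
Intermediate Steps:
$\left(8 + w{\left(\sqrt{6 + 0} \right)}\right)^{2} = \left(8 + \sqrt{6 + 0}\right)^{2} = \left(8 + \sqrt{6}\right)^{2}$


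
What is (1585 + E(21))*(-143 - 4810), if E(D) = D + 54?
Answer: -8221980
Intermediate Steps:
E(D) = 54 + D
(1585 + E(21))*(-143 - 4810) = (1585 + (54 + 21))*(-143 - 4810) = (1585 + 75)*(-4953) = 1660*(-4953) = -8221980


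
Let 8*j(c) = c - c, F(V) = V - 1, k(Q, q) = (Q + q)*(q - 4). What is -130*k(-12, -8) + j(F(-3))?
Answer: -31200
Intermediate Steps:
k(Q, q) = (-4 + q)*(Q + q) (k(Q, q) = (Q + q)*(-4 + q) = (-4 + q)*(Q + q))
F(V) = -1 + V
j(c) = 0 (j(c) = (c - c)/8 = (⅛)*0 = 0)
-130*k(-12, -8) + j(F(-3)) = -130*((-8)² - 4*(-12) - 4*(-8) - 12*(-8)) + 0 = -130*(64 + 48 + 32 + 96) + 0 = -130*240 + 0 = -31200 + 0 = -31200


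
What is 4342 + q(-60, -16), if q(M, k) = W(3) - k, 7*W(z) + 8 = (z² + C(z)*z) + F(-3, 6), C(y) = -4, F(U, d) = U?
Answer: 4356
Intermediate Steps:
W(z) = -11/7 - 4*z/7 + z²/7 (W(z) = -8/7 + ((z² - 4*z) - 3)/7 = -8/7 + (-3 + z² - 4*z)/7 = -8/7 + (-3/7 - 4*z/7 + z²/7) = -11/7 - 4*z/7 + z²/7)
q(M, k) = -2 - k (q(M, k) = (-11/7 - 4/7*3 + (⅐)*3²) - k = (-11/7 - 12/7 + (⅐)*9) - k = (-11/7 - 12/7 + 9/7) - k = -2 - k)
4342 + q(-60, -16) = 4342 + (-2 - 1*(-16)) = 4342 + (-2 + 16) = 4342 + 14 = 4356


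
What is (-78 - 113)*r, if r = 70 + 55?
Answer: -23875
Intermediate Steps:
r = 125
(-78 - 113)*r = (-78 - 113)*125 = -191*125 = -23875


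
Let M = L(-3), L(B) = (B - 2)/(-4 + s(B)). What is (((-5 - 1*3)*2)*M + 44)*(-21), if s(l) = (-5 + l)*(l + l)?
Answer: -10584/11 ≈ -962.18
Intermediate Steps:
s(l) = 2*l*(-5 + l) (s(l) = (-5 + l)*(2*l) = 2*l*(-5 + l))
L(B) = (-2 + B)/(-4 + 2*B*(-5 + B)) (L(B) = (B - 2)/(-4 + 2*B*(-5 + B)) = (-2 + B)/(-4 + 2*B*(-5 + B)))
M = -5/44 (M = (-2 - 3)/(2*(-2 - 3*(-5 - 3))) = (½)*(-5)/(-2 - 3*(-8)) = (½)*(-5)/(-2 + 24) = (½)*(-5)/22 = (½)*(1/22)*(-5) = -5/44 ≈ -0.11364)
(((-5 - 1*3)*2)*M + 44)*(-21) = (((-5 - 1*3)*2)*(-5/44) + 44)*(-21) = (((-5 - 3)*2)*(-5/44) + 44)*(-21) = (-8*2*(-5/44) + 44)*(-21) = (-16*(-5/44) + 44)*(-21) = (20/11 + 44)*(-21) = (504/11)*(-21) = -10584/11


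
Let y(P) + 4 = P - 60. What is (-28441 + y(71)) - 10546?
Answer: -38980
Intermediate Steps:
y(P) = -64 + P (y(P) = -4 + (P - 60) = -4 + (-60 + P) = -64 + P)
(-28441 + y(71)) - 10546 = (-28441 + (-64 + 71)) - 10546 = (-28441 + 7) - 10546 = -28434 - 10546 = -38980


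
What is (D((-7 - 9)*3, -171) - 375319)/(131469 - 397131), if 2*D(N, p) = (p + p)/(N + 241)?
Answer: 36218369/25636383 ≈ 1.4128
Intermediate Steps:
D(N, p) = p/(241 + N) (D(N, p) = ((p + p)/(N + 241))/2 = ((2*p)/(241 + N))/2 = (2*p/(241 + N))/2 = p/(241 + N))
(D((-7 - 9)*3, -171) - 375319)/(131469 - 397131) = (-171/(241 + (-7 - 9)*3) - 375319)/(131469 - 397131) = (-171/(241 - 16*3) - 375319)/(-265662) = (-171/(241 - 48) - 375319)*(-1/265662) = (-171/193 - 375319)*(-1/265662) = -72436738/193*(-1/265662) = 36218369/25636383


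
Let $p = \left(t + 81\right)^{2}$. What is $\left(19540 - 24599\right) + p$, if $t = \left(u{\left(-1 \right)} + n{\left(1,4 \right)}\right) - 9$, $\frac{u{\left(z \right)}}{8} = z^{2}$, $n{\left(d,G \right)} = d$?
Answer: $1502$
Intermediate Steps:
$u{\left(z \right)} = 8 z^{2}$
$t = 0$ ($t = \left(8 \left(-1\right)^{2} + 1\right) - 9 = \left(8 \cdot 1 + 1\right) - 9 = \left(8 + 1\right) - 9 = 9 - 9 = 0$)
$p = 6561$ ($p = \left(0 + 81\right)^{2} = 81^{2} = 6561$)
$\left(19540 - 24599\right) + p = \left(19540 - 24599\right) + 6561 = -5059 + 6561 = 1502$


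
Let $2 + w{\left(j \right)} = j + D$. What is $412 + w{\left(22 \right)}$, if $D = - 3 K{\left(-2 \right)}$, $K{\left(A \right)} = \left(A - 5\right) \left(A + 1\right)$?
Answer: $411$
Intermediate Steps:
$K{\left(A \right)} = \left(1 + A\right) \left(-5 + A\right)$ ($K{\left(A \right)} = \left(-5 + A\right) \left(1 + A\right) = \left(1 + A\right) \left(-5 + A\right)$)
$D = -21$ ($D = - 3 \left(-5 + \left(-2\right)^{2} - -8\right) = - 3 \left(-5 + 4 + 8\right) = \left(-3\right) 7 = -21$)
$w{\left(j \right)} = -23 + j$ ($w{\left(j \right)} = -2 + \left(j - 21\right) = -2 + \left(-21 + j\right) = -23 + j$)
$412 + w{\left(22 \right)} = 412 + \left(-23 + 22\right) = 412 - 1 = 411$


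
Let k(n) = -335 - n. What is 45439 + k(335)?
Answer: 44769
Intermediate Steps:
45439 + k(335) = 45439 + (-335 - 1*335) = 45439 + (-335 - 335) = 45439 - 670 = 44769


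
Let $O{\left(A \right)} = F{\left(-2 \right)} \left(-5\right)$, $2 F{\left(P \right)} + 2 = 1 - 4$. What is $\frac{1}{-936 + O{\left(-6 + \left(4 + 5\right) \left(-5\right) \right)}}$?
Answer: $- \frac{2}{1847} \approx -0.0010828$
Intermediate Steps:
$F{\left(P \right)} = - \frac{5}{2}$ ($F{\left(P \right)} = -1 + \frac{1 - 4}{2} = -1 + \frac{1}{2} \left(-3\right) = -1 - \frac{3}{2} = - \frac{5}{2}$)
$O{\left(A \right)} = \frac{25}{2}$ ($O{\left(A \right)} = \left(- \frac{5}{2}\right) \left(-5\right) = \frac{25}{2}$)
$\frac{1}{-936 + O{\left(-6 + \left(4 + 5\right) \left(-5\right) \right)}} = \frac{1}{-936 + \frac{25}{2}} = \frac{1}{- \frac{1847}{2}} = - \frac{2}{1847}$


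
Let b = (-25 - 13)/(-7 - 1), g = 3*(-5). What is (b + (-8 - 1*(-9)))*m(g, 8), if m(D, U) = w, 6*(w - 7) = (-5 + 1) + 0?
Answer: 437/12 ≈ 36.417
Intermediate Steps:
g = -15
w = 19/3 (w = 7 + ((-5 + 1) + 0)/6 = 7 + (-4 + 0)/6 = 7 + (1/6)*(-4) = 7 - 2/3 = 19/3 ≈ 6.3333)
m(D, U) = 19/3
b = 19/4 (b = -38/(-8) = -38*(-1/8) = 19/4 ≈ 4.7500)
(b + (-8 - 1*(-9)))*m(g, 8) = (19/4 + (-8 - 1*(-9)))*(19/3) = (19/4 + (-8 + 9))*(19/3) = (19/4 + 1)*(19/3) = (23/4)*(19/3) = 437/12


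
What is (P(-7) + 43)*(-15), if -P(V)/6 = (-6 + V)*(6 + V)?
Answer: 525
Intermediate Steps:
P(V) = -6*(-6 + V)*(6 + V)
(P(-7) + 43)*(-15) = ((216 - 6*(-7)²) + 43)*(-15) = ((216 - 6*49) + 43)*(-15) = ((216 - 294) + 43)*(-15) = (-78 + 43)*(-15) = -35*(-15) = 525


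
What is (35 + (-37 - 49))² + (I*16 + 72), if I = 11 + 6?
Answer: 2945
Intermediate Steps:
I = 17
(35 + (-37 - 49))² + (I*16 + 72) = (35 + (-37 - 49))² + (17*16 + 72) = (35 - 86)² + (272 + 72) = (-51)² + 344 = 2601 + 344 = 2945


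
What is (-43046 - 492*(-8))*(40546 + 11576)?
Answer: -2038491420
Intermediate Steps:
(-43046 - 492*(-8))*(40546 + 11576) = (-43046 + 3936)*52122 = -39110*52122 = -2038491420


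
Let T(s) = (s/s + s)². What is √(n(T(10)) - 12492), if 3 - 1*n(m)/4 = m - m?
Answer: 8*I*√195 ≈ 111.71*I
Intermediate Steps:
T(s) = (1 + s)²
n(m) = 12 (n(m) = 12 - 4*(m - m) = 12 - 4*0 = 12 + 0 = 12)
√(n(T(10)) - 12492) = √(12 - 12492) = √(-12480) = 8*I*√195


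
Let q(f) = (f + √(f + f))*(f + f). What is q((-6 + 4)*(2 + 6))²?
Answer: 229376 - 131072*I*√2 ≈ 2.2938e+5 - 1.8536e+5*I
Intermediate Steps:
q(f) = 2*f*(f + √2*√f) (q(f) = (f + √(2*f))*(2*f) = (f + √2*√f)*(2*f) = 2*f*(f + √2*√f))
q((-6 + 4)*(2 + 6))² = (2*((-6 + 4)*(2 + 6))² + 2*√2*((-6 + 4)*(2 + 6))^(3/2))² = (2*(-2*8)² + 2*√2*(-2*8)^(3/2))² = (2*(-16)² + 2*√2*(-16)^(3/2))² = (2*256 + 2*√2*(-64*I))² = (512 - 128*I*√2)²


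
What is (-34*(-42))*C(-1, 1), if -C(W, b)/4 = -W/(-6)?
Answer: 952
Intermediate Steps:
C(W, b) = -2*W/3 (C(W, b) = -(-4)*W/(-6) = -(-4)*W*(-⅙) = -(-4)*(-W/6) = -2*W/3)
(-34*(-42))*C(-1, 1) = (-34*(-42))*(-⅔*(-1)) = 1428*(⅔) = 952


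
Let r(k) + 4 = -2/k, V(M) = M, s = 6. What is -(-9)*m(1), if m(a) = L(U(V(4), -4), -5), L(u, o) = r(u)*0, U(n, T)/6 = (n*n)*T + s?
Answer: 0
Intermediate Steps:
r(k) = -4 - 2/k
U(n, T) = 36 + 6*T*n**2 (U(n, T) = 6*((n*n)*T + 6) = 6*(n**2*T + 6) = 6*(T*n**2 + 6) = 6*(6 + T*n**2) = 36 + 6*T*n**2)
L(u, o) = 0 (L(u, o) = (-4 - 2/u)*0 = 0)
m(a) = 0
-(-9)*m(1) = -(-9)*0 = -1*0 = 0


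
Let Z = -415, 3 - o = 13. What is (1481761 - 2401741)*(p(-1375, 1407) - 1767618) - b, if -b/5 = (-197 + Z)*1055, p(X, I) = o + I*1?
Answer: 1624884767280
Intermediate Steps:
o = -10 (o = 3 - 1*13 = 3 - 13 = -10)
p(X, I) = -10 + I (p(X, I) = -10 + I*1 = -10 + I)
b = 3228300 (b = -5*(-197 - 415)*1055 = -(-3060)*1055 = -5*(-645660) = 3228300)
(1481761 - 2401741)*(p(-1375, 1407) - 1767618) - b = (1481761 - 2401741)*((-10 + 1407) - 1767618) - 1*3228300 = -919980*(1397 - 1767618) - 3228300 = -919980*(-1766221) - 3228300 = 1624887995580 - 3228300 = 1624884767280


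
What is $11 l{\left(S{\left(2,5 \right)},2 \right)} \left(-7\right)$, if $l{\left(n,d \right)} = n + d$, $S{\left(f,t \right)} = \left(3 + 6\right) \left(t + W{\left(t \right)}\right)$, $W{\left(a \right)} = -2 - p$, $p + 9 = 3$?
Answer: $-6391$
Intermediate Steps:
$p = -6$ ($p = -9 + 3 = -6$)
$W{\left(a \right)} = 4$ ($W{\left(a \right)} = -2 - -6 = -2 + 6 = 4$)
$S{\left(f,t \right)} = 36 + 9 t$ ($S{\left(f,t \right)} = \left(3 + 6\right) \left(t + 4\right) = 9 \left(4 + t\right) = 36 + 9 t$)
$l{\left(n,d \right)} = d + n$
$11 l{\left(S{\left(2,5 \right)},2 \right)} \left(-7\right) = 11 \left(2 + \left(36 + 9 \cdot 5\right)\right) \left(-7\right) = 11 \left(2 + \left(36 + 45\right)\right) \left(-7\right) = 11 \left(2 + 81\right) \left(-7\right) = 11 \cdot 83 \left(-7\right) = 913 \left(-7\right) = -6391$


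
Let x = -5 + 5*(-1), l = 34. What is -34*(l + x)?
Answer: -816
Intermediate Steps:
x = -10 (x = -5 - 5 = -10)
-34*(l + x) = -34*(34 - 10) = -34*24 = -816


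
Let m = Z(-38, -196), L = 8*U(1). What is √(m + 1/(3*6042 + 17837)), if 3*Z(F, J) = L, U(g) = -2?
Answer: I*√62079870045/107889 ≈ 2.3094*I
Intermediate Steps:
L = -16 (L = 8*(-2) = -16)
Z(F, J) = -16/3 (Z(F, J) = (⅓)*(-16) = -16/3)
m = -16/3 ≈ -5.3333
√(m + 1/(3*6042 + 17837)) = √(-16/3 + 1/(3*6042 + 17837)) = √(-16/3 + 1/(18126 + 17837)) = √(-16/3 + 1/35963) = √(-575405/107889) = I*√62079870045/107889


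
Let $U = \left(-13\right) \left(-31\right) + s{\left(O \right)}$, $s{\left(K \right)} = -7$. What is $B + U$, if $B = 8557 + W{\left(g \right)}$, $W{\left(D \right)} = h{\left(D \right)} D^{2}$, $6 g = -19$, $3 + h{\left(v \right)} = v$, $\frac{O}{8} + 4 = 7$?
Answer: $\frac{1920491}{216} \approx 8891.2$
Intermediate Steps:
$O = 24$ ($O = -32 + 8 \cdot 7 = -32 + 56 = 24$)
$h{\left(v \right)} = -3 + v$
$g = - \frac{19}{6}$ ($g = \frac{1}{6} \left(-19\right) = - \frac{19}{6} \approx -3.1667$)
$W{\left(D \right)} = D^{2} \left(-3 + D\right)$ ($W{\left(D \right)} = \left(-3 + D\right) D^{2} = D^{2} \left(-3 + D\right)$)
$B = \frac{1834955}{216}$ ($B = 8557 + \left(- \frac{19}{6}\right)^{2} \left(-3 - \frac{19}{6}\right) = 8557 + \frac{361}{36} \left(- \frac{37}{6}\right) = 8557 - \frac{13357}{216} = \frac{1834955}{216} \approx 8495.2$)
$U = 396$ ($U = \left(-13\right) \left(-31\right) - 7 = 403 - 7 = 396$)
$B + U = \frac{1834955}{216} + 396 = \frac{1920491}{216}$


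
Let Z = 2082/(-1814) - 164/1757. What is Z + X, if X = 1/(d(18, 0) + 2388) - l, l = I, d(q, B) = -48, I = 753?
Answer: -2812579733281/3729021660 ≈ -754.24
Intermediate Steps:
l = 753
X = -1762019/2340 (X = 1/(-48 + 2388) - 1*753 = 1/2340 - 753 = -1762019/2340 ≈ -753.00)
Z = -1977785/1593599 (Z = 2082*(-1/1814) - 164*1/1757 = -1041/907 - 164/1757 = -1977785/1593599 ≈ -1.2411)
Z + X = -1977785/1593599 - 1762019/2340 = -2812579733281/3729021660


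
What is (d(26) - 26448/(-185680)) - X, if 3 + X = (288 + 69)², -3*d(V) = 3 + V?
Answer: -4437364076/34815 ≈ -1.2746e+5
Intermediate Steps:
d(V) = -1 - V/3 (d(V) = -(3 + V)/3 = -1 - V/3)
X = 127446 (X = -3 + (288 + 69)² = -3 + 357² = -3 + 127449 = 127446)
(d(26) - 26448/(-185680)) - X = ((-1 - ⅓*26) - 26448/(-185680)) - 1*127446 = ((-1 - 26/3) - 26448*(-1)/185680) - 127446 = (-29/3 - 1*(-1653/11605)) - 127446 = (-29/3 + 1653/11605) - 127446 = -331586/34815 - 127446 = -4437364076/34815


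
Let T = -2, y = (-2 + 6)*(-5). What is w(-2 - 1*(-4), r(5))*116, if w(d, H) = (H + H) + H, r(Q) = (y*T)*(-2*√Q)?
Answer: -27840*√5 ≈ -62252.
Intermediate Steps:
y = -20 (y = 4*(-5) = -20)
r(Q) = -80*√Q (r(Q) = (-20*(-2))*(-2*√Q) = 40*(-2*√Q) = -80*√Q)
w(d, H) = 3*H (w(d, H) = 2*H + H = 3*H)
w(-2 - 1*(-4), r(5))*116 = (3*(-80*√5))*116 = -240*√5*116 = -27840*√5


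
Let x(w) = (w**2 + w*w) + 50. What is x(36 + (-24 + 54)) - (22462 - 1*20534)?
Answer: 6834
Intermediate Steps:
x(w) = 50 + 2*w**2 (x(w) = (w**2 + w**2) + 50 = 2*w**2 + 50 = 50 + 2*w**2)
x(36 + (-24 + 54)) - (22462 - 1*20534) = (50 + 2*(36 + (-24 + 54))**2) - (22462 - 1*20534) = (50 + 2*(36 + 30)**2) - (22462 - 20534) = (50 + 2*66**2) - 1*1928 = (50 + 2*4356) - 1928 = (50 + 8712) - 1928 = 8762 - 1928 = 6834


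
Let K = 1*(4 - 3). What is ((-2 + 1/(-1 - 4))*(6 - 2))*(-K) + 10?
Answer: 94/5 ≈ 18.800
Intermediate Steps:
K = 1 (K = 1*1 = 1)
((-2 + 1/(-1 - 4))*(6 - 2))*(-K) + 10 = ((-2 + 1/(-1 - 4))*(6 - 2))*(-1*1) + 10 = ((-2 + 1/(-5))*4)*(-1) + 10 = ((-2 - 1/5)*4)*(-1) + 10 = -11/5*4*(-1) + 10 = -44/5*(-1) + 10 = 44/5 + 10 = 94/5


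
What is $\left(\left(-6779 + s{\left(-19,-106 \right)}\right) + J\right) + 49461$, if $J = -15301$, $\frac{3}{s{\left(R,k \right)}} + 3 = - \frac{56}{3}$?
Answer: $\frac{1779756}{65} \approx 27381.0$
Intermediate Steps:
$s{\left(R,k \right)} = - \frac{9}{65}$ ($s{\left(R,k \right)} = \frac{3}{-3 - \frac{56}{3}} = \frac{3}{- \frac{65}{3}} = 3 \left(- \frac{3}{65}\right) = - \frac{9}{65}$)
$\left(\left(-6779 + s{\left(-19,-106 \right)}\right) + J\right) + 49461 = \left(\left(-6779 - \frac{9}{65}\right) - 15301\right) + 49461 = \left(- \frac{440644}{65} - 15301\right) + 49461 = - \frac{1435209}{65} + 49461 = \frac{1779756}{65}$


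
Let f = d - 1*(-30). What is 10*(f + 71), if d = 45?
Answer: 1460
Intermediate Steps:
f = 75 (f = 45 - 1*(-30) = 45 + 30 = 75)
10*(f + 71) = 10*(75 + 71) = 10*146 = 1460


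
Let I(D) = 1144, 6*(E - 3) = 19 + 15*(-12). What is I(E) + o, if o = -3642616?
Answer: -3641472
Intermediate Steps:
E = -143/6 (E = 3 + (19 + 15*(-12))/6 = 3 + (19 - 180)/6 = 3 + (⅙)*(-161) = 3 - 161/6 = -143/6 ≈ -23.833)
I(E) + o = 1144 - 3642616 = -3641472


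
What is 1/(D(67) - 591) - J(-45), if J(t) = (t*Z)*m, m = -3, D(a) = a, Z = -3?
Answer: 212219/524 ≈ 405.00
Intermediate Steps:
J(t) = 9*t (J(t) = (t*(-3))*(-3) = -3*t*(-3) = 9*t)
1/(D(67) - 591) - J(-45) = 1/(67 - 591) - 9*(-45) = 1/(-524) - 1*(-405) = -1/524 + 405 = 212219/524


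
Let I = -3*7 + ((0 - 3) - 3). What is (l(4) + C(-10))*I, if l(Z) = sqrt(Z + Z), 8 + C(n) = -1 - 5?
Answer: 378 - 54*sqrt(2) ≈ 301.63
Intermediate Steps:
C(n) = -14 (C(n) = -8 + (-1 - 5) = -8 - 6 = -14)
l(Z) = sqrt(2)*sqrt(Z) (l(Z) = sqrt(2*Z) = sqrt(2)*sqrt(Z))
I = -27 (I = -21 + (-3 - 3) = -21 - 6 = -27)
(l(4) + C(-10))*I = (sqrt(2)*sqrt(4) - 14)*(-27) = (sqrt(2)*2 - 14)*(-27) = (2*sqrt(2) - 14)*(-27) = (-14 + 2*sqrt(2))*(-27) = 378 - 54*sqrt(2)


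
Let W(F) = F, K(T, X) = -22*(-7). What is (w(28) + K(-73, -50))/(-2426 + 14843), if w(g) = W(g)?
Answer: 182/12417 ≈ 0.014657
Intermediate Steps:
K(T, X) = 154
w(g) = g
(w(28) + K(-73, -50))/(-2426 + 14843) = (28 + 154)/(-2426 + 14843) = 182/12417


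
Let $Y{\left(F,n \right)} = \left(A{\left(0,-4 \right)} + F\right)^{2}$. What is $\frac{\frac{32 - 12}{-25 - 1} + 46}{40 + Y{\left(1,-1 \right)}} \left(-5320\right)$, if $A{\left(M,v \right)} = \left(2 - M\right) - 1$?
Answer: $- \frac{782040}{143} \approx -5468.8$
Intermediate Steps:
$A{\left(M,v \right)} = 1 - M$
$Y{\left(F,n \right)} = \left(1 + F\right)^{2}$ ($Y{\left(F,n \right)} = \left(\left(1 - 0\right) + F\right)^{2} = \left(\left(1 + 0\right) + F\right)^{2} = \left(1 + F\right)^{2}$)
$\frac{\frac{32 - 12}{-25 - 1} + 46}{40 + Y{\left(1,-1 \right)}} \left(-5320\right) = \frac{\frac{32 - 12}{-25 - 1} + 46}{40 + \left(1 + 1\right)^{2}} \left(-5320\right) = \frac{\frac{20}{-26} + 46}{40 + 2^{2}} \left(-5320\right) = \frac{20 \left(- \frac{1}{26}\right) + 46}{40 + 4} \left(-5320\right) = \frac{- \frac{10}{13} + 46}{44} \left(-5320\right) = \frac{588}{13} \cdot \frac{1}{44} \left(-5320\right) = \frac{147}{143} \left(-5320\right) = - \frac{782040}{143}$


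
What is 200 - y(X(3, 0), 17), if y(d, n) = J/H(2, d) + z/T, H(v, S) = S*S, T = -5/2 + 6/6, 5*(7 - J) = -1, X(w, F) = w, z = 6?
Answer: 1016/5 ≈ 203.20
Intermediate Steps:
J = 36/5 (J = 7 - ⅕*(-1) = 7 + ⅕ = 36/5 ≈ 7.2000)
T = -3/2 (T = -5*½ + 6*(⅙) = -5/2 + 1 = -3/2 ≈ -1.5000)
H(v, S) = S²
y(d, n) = -4 + 36/(5*d²) (y(d, n) = 36/(5*(d²)) + 6/(-3/2) = 36/(5*d²) + 6*(-⅔) = 36/(5*d²) - 4 = -4 + 36/(5*d²))
200 - y(X(3, 0), 17) = 200 - (-4 + (36/5)/3²) = 200 - (-4 + (36/5)*(⅑)) = 200 - (-4 + ⅘) = 200 - 1*(-16/5) = 200 + 16/5 = 1016/5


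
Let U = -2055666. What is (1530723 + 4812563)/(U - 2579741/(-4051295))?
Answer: -25698522855370/8328106807729 ≈ -3.0858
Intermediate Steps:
(1530723 + 4812563)/(U - 2579741/(-4051295)) = (1530723 + 4812563)/(-2055666 - 2579741/(-4051295)) = 6343286/(-2055666 - 2579741*(-1/4051295)) = 6343286/(-2055666 + 2579741/4051295) = 6343286/(-8328106807729/4051295) = 6343286*(-4051295/8328106807729) = -25698522855370/8328106807729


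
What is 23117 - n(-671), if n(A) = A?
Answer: 23788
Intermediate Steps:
23117 - n(-671) = 23117 - 1*(-671) = 23117 + 671 = 23788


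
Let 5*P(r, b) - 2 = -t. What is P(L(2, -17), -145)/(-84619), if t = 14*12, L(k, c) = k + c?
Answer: 166/423095 ≈ 0.00039235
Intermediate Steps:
L(k, c) = c + k
t = 168
P(r, b) = -166/5 (P(r, b) = ⅖ + (-1*168)/5 = ⅖ + (⅕)*(-168) = ⅖ - 168/5 = -166/5)
P(L(2, -17), -145)/(-84619) = -166/5/(-84619) = -166/5*(-1/84619) = 166/423095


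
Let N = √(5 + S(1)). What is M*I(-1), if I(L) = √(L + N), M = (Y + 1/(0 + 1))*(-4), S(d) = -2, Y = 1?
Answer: -8*√(-1 + √3) ≈ -6.8448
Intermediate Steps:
N = √3 (N = √(5 - 2) = √3 ≈ 1.7320)
M = -8 (M = (1 + 1/(0 + 1))*(-4) = (1 + 1/1)*(-4) = (1 + 1)*(-4) = 2*(-4) = -8)
I(L) = √(L + √3)
M*I(-1) = -8*√(-1 + √3)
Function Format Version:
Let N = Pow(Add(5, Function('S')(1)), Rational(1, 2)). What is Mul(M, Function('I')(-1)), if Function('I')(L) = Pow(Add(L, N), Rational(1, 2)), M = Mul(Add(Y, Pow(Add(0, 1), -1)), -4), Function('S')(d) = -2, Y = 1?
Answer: Mul(-8, Pow(Add(-1, Pow(3, Rational(1, 2))), Rational(1, 2))) ≈ -6.8448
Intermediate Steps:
N = Pow(3, Rational(1, 2)) (N = Pow(Add(5, -2), Rational(1, 2)) = Pow(3, Rational(1, 2)) ≈ 1.7320)
M = -8 (M = Mul(Add(1, Pow(Add(0, 1), -1)), -4) = Mul(Add(1, Pow(1, -1)), -4) = Mul(Add(1, 1), -4) = Mul(2, -4) = -8)
Function('I')(L) = Pow(Add(L, Pow(3, Rational(1, 2))), Rational(1, 2))
Mul(M, Function('I')(-1)) = Mul(-8, Pow(Add(-1, Pow(3, Rational(1, 2))), Rational(1, 2)))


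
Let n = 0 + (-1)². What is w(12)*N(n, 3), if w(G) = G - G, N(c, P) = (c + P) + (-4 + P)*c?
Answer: 0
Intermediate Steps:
n = 1 (n = 0 + 1 = 1)
N(c, P) = P + c + c*(-4 + P) (N(c, P) = (P + c) + c*(-4 + P) = P + c + c*(-4 + P))
w(G) = 0
w(12)*N(n, 3) = 0*(3 - 3*1 + 3*1) = 0*(3 - 3 + 3) = 0*3 = 0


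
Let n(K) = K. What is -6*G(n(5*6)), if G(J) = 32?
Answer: -192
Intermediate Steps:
-6*G(n(5*6)) = -6*32 = -192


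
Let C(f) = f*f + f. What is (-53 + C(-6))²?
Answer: 529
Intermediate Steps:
C(f) = f + f² (C(f) = f² + f = f + f²)
(-53 + C(-6))² = (-53 - 6*(1 - 6))² = (-53 - 6*(-5))² = (-53 + 30)² = (-23)² = 529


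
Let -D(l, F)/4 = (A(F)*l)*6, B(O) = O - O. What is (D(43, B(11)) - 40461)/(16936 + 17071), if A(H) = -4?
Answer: -36333/34007 ≈ -1.0684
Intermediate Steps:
B(O) = 0
D(l, F) = 96*l (D(l, F) = -4*(-4*l)*6 = -(-96)*l = 96*l)
(D(43, B(11)) - 40461)/(16936 + 17071) = (96*43 - 40461)/(16936 + 17071) = (4128 - 40461)/34007 = -36333*1/34007 = -36333/34007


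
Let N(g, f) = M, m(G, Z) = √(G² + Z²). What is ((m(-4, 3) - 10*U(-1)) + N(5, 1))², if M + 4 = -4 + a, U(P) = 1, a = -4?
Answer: 289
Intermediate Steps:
M = -12 (M = -4 + (-4 - 4) = -4 - 8 = -12)
N(g, f) = -12
((m(-4, 3) - 10*U(-1)) + N(5, 1))² = ((√((-4)² + 3²) - 10) - 12)² = ((√(16 + 9) - 1*10) - 12)² = ((√25 - 10) - 12)² = ((5 - 10) - 12)² = (-5 - 12)² = (-17)² = 289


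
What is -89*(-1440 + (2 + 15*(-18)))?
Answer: 152012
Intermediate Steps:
-89*(-1440 + (2 + 15*(-18))) = -89*(-1440 + (2 - 270)) = -89*(-1440 - 268) = -89*(-1708) = 152012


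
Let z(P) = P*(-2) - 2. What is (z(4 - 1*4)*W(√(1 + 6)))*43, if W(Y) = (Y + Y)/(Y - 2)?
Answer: -1204/3 - 344*√7/3 ≈ -704.71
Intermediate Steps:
z(P) = -2 - 2*P (z(P) = -2*P - 2 = -2 - 2*P)
W(Y) = 2*Y/(-2 + Y) (W(Y) = (2*Y)/(-2 + Y) = 2*Y/(-2 + Y))
(z(4 - 1*4)*W(√(1 + 6)))*43 = ((-2 - 2*(4 - 1*4))*(2*√(1 + 6)/(-2 + √(1 + 6))))*43 = ((-2 - 2*(4 - 4))*(2*√7/(-2 + √7)))*43 = ((-2 - 2*0)*(2*√7/(-2 + √7)))*43 = ((-2 + 0)*(2*√7/(-2 + √7)))*43 = -4*√7/(-2 + √7)*43 = -172*√7/(-2 + √7)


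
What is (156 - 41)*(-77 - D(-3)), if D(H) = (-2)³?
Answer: -7935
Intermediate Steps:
D(H) = -8
(156 - 41)*(-77 - D(-3)) = (156 - 41)*(-77 - 1*(-8)) = 115*(-77 + 8) = 115*(-69) = -7935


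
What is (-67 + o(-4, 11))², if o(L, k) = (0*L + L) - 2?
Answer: 5329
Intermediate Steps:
o(L, k) = -2 + L (o(L, k) = (0 + L) - 2 = L - 2 = -2 + L)
(-67 + o(-4, 11))² = (-67 + (-2 - 4))² = (-67 - 6)² = (-73)² = 5329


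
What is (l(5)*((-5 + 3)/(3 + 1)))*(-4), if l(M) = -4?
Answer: -8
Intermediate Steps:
(l(5)*((-5 + 3)/(3 + 1)))*(-4) = -4*(-5 + 3)/(3 + 1)*(-4) = -(-8)/4*(-4) = -4*(-1/2)*(-4) = 2*(-4) = -8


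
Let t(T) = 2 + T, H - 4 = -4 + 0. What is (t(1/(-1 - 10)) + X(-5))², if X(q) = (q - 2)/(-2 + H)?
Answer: 14161/484 ≈ 29.258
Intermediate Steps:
H = 0 (H = 4 + (-4 + 0) = 4 - 4 = 0)
X(q) = 1 - q/2 (X(q) = (q - 2)/(-2 + 0) = (-2 + q)/(-2) = (-2 + q)*(-½) = 1 - q/2)
(t(1/(-1 - 10)) + X(-5))² = ((2 + 1/(-1 - 10)) + (1 - ½*(-5)))² = ((2 + 1/(-11)) + (1 + 5/2))² = ((2 - 1/11) + 7/2)² = (21/11 + 7/2)² = (119/22)² = 14161/484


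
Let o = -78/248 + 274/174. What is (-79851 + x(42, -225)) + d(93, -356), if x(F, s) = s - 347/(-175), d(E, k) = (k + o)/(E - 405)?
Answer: -47164912219493/589024800 ≈ -80073.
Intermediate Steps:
o = 13595/10788 (o = -78*1/248 + 274*(1/174) = -39/124 + 137/87 = 13595/10788 ≈ 1.2602)
d(E, k) = (13595/10788 + k)/(-405 + E) (d(E, k) = (k + 13595/10788)/(E - 405) = (13595/10788 + k)/(-405 + E))
x(F, s) = 347/175 + s (x(F, s) = s - 347*(-1/175) = s + 347/175 = 347/175 + s)
(-79851 + x(42, -225)) + d(93, -356) = (-79851 + (347/175 - 225)) + (13595/10788 - 356)/(-405 + 93) = (-79851 - 39028/175) - 3826933/10788/(-312) = -14012953/175 - 1/312*(-3826933/10788) = -14012953/175 + 3826933/3365856 = -47164912219493/589024800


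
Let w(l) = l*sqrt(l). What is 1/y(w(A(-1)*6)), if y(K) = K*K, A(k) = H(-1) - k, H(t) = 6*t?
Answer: -1/27000 ≈ -3.7037e-5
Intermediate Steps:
A(k) = -6 - k (A(k) = 6*(-1) - k = -6 - k)
w(l) = l**(3/2)
y(K) = K**2
1/y(w(A(-1)*6)) = 1/((((-6 - 1*(-1))*6)**(3/2))**2) = 1/((((-6 + 1)*6)**(3/2))**2) = 1/(((-5*6)**(3/2))**2) = 1/(((-30)**(3/2))**2) = 1/((-30*I*sqrt(30))**2) = 1/(-27000) = -1/27000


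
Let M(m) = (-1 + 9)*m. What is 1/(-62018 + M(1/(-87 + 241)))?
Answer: -77/4775382 ≈ -1.6124e-5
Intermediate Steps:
M(m) = 8*m
1/(-62018 + M(1/(-87 + 241))) = 1/(-62018 + 8/(-87 + 241)) = 1/(-62018 + 8/154) = 1/(-62018 + 8*(1/154)) = 1/(-62018 + 4/77) = 1/(-4775382/77) = -77/4775382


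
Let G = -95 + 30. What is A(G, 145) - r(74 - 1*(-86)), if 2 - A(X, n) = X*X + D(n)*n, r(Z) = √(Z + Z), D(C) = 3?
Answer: -4658 - 8*√5 ≈ -4675.9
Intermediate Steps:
G = -65
r(Z) = √2*√Z (r(Z) = √(2*Z) = √2*√Z)
A(X, n) = 2 - X² - 3*n (A(X, n) = 2 - (X*X + 3*n) = 2 - (X² + 3*n) = 2 + (-X² - 3*n) = 2 - X² - 3*n)
A(G, 145) - r(74 - 1*(-86)) = (2 - 1*(-65)² - 3*145) - √2*√(74 - 1*(-86)) = (2 - 1*4225 - 435) - √2*√(74 + 86) = (2 - 4225 - 435) - √2*√160 = -4658 - √2*4*√10 = -4658 - 8*√5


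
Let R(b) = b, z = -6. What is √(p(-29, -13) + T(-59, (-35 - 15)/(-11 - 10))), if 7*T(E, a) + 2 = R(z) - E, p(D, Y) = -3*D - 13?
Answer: √3983/7 ≈ 9.0159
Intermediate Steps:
p(D, Y) = -13 - 3*D
T(E, a) = -8/7 - E/7 (T(E, a) = -2/7 + (-6 - E)/7 = -2/7 + (-6/7 - E/7) = -8/7 - E/7)
√(p(-29, -13) + T(-59, (-35 - 15)/(-11 - 10))) = √((-13 - 3*(-29)) + (-8/7 - ⅐*(-59))) = √((-13 + 87) + (-8/7 + 59/7)) = √(74 + 51/7) = √(569/7) = √3983/7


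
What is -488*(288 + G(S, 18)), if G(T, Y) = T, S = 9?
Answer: -144936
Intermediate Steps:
-488*(288 + G(S, 18)) = -488*(288 + 9) = -488*297 = -144936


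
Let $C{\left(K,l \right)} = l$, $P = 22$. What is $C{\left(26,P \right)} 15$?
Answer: $330$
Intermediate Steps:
$C{\left(26,P \right)} 15 = 22 \cdot 15 = 330$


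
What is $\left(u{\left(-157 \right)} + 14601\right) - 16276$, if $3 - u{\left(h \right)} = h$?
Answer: $-1515$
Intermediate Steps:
$u{\left(h \right)} = 3 - h$
$\left(u{\left(-157 \right)} + 14601\right) - 16276 = \left(\left(3 - -157\right) + 14601\right) - 16276 = \left(\left(3 + 157\right) + 14601\right) - 16276 = \left(160 + 14601\right) - 16276 = 14761 - 16276 = -1515$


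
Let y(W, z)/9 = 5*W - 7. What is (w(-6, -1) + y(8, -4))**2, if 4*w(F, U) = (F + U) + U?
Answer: 87025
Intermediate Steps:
w(F, U) = U/2 + F/4 (w(F, U) = ((F + U) + U)/4 = (F + 2*U)/4 = U/2 + F/4)
y(W, z) = -63 + 45*W (y(W, z) = 9*(5*W - 7) = 9*(-7 + 5*W) = -63 + 45*W)
(w(-6, -1) + y(8, -4))**2 = (((1/2)*(-1) + (1/4)*(-6)) + (-63 + 45*8))**2 = ((-1/2 - 3/2) + (-63 + 360))**2 = (-2 + 297)**2 = 295**2 = 87025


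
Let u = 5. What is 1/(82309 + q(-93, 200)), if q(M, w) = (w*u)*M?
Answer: -1/10691 ≈ -9.3537e-5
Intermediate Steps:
q(M, w) = 5*M*w (q(M, w) = (w*5)*M = (5*w)*M = 5*M*w)
1/(82309 + q(-93, 200)) = 1/(82309 + 5*(-93)*200) = 1/(82309 - 93000) = 1/(-10691) = -1/10691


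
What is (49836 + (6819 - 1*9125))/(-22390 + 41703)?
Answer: 6790/2759 ≈ 2.4610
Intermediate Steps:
(49836 + (6819 - 1*9125))/(-22390 + 41703) = (49836 + (6819 - 9125))/19313 = (49836 - 2306)*(1/19313) = 47530*(1/19313) = 6790/2759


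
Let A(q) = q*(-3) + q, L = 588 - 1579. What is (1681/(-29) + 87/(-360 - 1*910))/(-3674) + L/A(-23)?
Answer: -66998639571/3112208660 ≈ -21.528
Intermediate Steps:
L = -991
A(q) = -2*q (A(q) = -3*q + q = -2*q)
(1681/(-29) + 87/(-360 - 1*910))/(-3674) + L/A(-23) = (1681/(-29) + 87/(-360 - 1*910))/(-3674) - 991/((-2*(-23))) = (1681*(-1/29) + 87/(-360 - 910))*(-1/3674) - 991/46 = (-1681/29 + 87/(-1270))*(-1/3674) - 991*1/46 = (-1681/29 + 87*(-1/1270))*(-1/3674) - 991/46 = (-1681/29 - 87/1270)*(-1/3674) - 991/46 = -2137393/36830*(-1/3674) - 991/46 = 2137393/135313420 - 991/46 = -66998639571/3112208660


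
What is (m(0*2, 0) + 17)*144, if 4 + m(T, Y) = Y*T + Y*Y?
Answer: 1872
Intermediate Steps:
m(T, Y) = -4 + Y**2 + T*Y (m(T, Y) = -4 + (Y*T + Y*Y) = -4 + (T*Y + Y**2) = -4 + (Y**2 + T*Y) = -4 + Y**2 + T*Y)
(m(0*2, 0) + 17)*144 = ((-4 + 0**2 + (0*2)*0) + 17)*144 = ((-4 + 0 + 0*0) + 17)*144 = ((-4 + 0 + 0) + 17)*144 = (-4 + 17)*144 = 13*144 = 1872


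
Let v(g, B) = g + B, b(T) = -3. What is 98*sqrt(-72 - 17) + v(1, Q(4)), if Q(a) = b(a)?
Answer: -2 + 98*I*sqrt(89) ≈ -2.0 + 924.53*I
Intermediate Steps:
Q(a) = -3
v(g, B) = B + g
98*sqrt(-72 - 17) + v(1, Q(4)) = 98*sqrt(-72 - 17) + (-3 + 1) = 98*sqrt(-89) - 2 = 98*(I*sqrt(89)) - 2 = 98*I*sqrt(89) - 2 = -2 + 98*I*sqrt(89)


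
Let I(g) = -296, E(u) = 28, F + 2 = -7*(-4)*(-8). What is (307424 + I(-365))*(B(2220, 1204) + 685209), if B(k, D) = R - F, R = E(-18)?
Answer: 210524880264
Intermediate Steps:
F = -226 (F = -2 - 7*(-4)*(-8) = -2 + 28*(-8) = -2 - 224 = -226)
R = 28
B(k, D) = 254 (B(k, D) = 28 - 1*(-226) = 28 + 226 = 254)
(307424 + I(-365))*(B(2220, 1204) + 685209) = (307424 - 296)*(254 + 685209) = 307128*685463 = 210524880264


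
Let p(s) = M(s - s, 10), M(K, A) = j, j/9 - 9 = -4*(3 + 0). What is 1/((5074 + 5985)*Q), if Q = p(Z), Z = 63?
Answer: -1/298593 ≈ -3.3490e-6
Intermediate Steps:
j = -27 (j = 81 + 9*(-4*(3 + 0)) = 81 + 9*(-4*3) = 81 + 9*(-12) = 81 - 108 = -27)
M(K, A) = -27
p(s) = -27
Q = -27
1/((5074 + 5985)*Q) = 1/((5074 + 5985)*(-27)) = -1/27/11059 = (1/11059)*(-1/27) = -1/298593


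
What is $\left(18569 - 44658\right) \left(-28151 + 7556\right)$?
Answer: $537302955$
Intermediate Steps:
$\left(18569 - 44658\right) \left(-28151 + 7556\right) = \left(-26089\right) \left(-20595\right) = 537302955$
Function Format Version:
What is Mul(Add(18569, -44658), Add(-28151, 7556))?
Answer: 537302955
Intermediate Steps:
Mul(Add(18569, -44658), Add(-28151, 7556)) = Mul(-26089, -20595) = 537302955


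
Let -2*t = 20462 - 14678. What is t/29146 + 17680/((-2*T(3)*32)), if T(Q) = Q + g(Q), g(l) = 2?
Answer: -3226417/58292 ≈ -55.349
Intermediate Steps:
t = -2892 (t = -(20462 - 14678)/2 = -½*5784 = -2892)
T(Q) = 2 + Q (T(Q) = Q + 2 = 2 + Q)
t/29146 + 17680/((-2*T(3)*32)) = -2892/29146 + 17680/((-2*(2 + 3)*32)) = -2892*1/29146 + 17680/((-2*5*32)) = -1446/14573 + 17680/((-10*32)) = -1446/14573 + 17680/(-320) = -1446/14573 + 17680*(-1/320) = -1446/14573 - 221/4 = -3226417/58292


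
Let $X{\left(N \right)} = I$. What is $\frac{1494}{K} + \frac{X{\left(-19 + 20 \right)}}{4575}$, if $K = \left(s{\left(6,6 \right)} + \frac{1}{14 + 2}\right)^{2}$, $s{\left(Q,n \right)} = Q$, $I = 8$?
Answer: $\frac{1749848072}{43046175} \approx 40.651$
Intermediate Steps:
$K = \frac{9409}{256}$ ($K = \left(6 + \frac{1}{14 + 2}\right)^{2} = \left(6 + \frac{1}{16}\right)^{2} = \left(\frac{97}{16}\right)^{2} = \frac{9409}{256} \approx 36.754$)
$X{\left(N \right)} = 8$
$\frac{1494}{K} + \frac{X{\left(-19 + 20 \right)}}{4575} = \frac{1494}{\frac{9409}{256}} + \frac{8}{4575} = 1494 \cdot \frac{256}{9409} + 8 \cdot \frac{1}{4575} = \frac{382464}{9409} + \frac{8}{4575} = \frac{1749848072}{43046175}$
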